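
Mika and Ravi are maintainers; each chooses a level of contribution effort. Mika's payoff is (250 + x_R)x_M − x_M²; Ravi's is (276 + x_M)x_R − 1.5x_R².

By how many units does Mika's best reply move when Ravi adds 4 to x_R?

Expanding Mika's payoff: 250x_M + x_Rx_M − x_M².
∂π/∂x_M = 250 + x_R − 2x_M = 0, so x_M = 125 + 0.5x_R.
The reaction-function slope is 0.5, so a 4-unit rise in x_R moves x_M by 0.5 × 4 = 2. Mika's best response rises — the actions are strategic complements.

2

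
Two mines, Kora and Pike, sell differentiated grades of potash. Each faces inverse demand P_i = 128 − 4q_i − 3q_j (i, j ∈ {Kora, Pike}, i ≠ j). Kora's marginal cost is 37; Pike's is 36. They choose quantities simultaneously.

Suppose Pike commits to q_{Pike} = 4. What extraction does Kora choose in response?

9.875

Mine Kora's profit: π = q_{Kora}(128 − 4q_{Kora} − 3q_{Pike}) − 37q_{Kora}.
∂π/∂q_{Kora} = 91 − 8q_{Kora} − 3q_{Pike} = 0 ⇒ q_{Kora} = 11.375 − 0.375q_{Pike}.
At q_{Pike} = 4: q_{Kora} = 11.375 − 0.375·4 = 9.875.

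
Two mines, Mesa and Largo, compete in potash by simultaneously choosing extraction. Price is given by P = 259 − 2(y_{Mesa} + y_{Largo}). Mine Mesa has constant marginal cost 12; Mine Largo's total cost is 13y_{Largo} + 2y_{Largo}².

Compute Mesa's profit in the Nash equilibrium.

5618

Mine Mesa's profit: π = y_{Mesa}(259 − 2(y_{Mesa} + y_{Largo})) − 12y_{Mesa}.
∂π/∂y_{Mesa} = 247 − 4y_{Mesa} − 2y_{Largo} = 0, so y_{Mesa} = 61.75 − 0.5y_{Largo}.
For Largo: ∂π/∂y_{Largo} = 246 − 8y_{Largo} − 2y_{Mesa} = 0 ⇒ y_{Largo} = 30.75 − 0.25y_{Mesa}.
Solving the two reaction functions simultaneously: (1 − (−0.5)(−0.25))y_{Mesa} = 61.75 − 0.5·30.75, so 0.875y_{Mesa} = 46.375 and y_{Mesa} = 53.
Then y_{Largo} = 30.75 − 0.25·53 = 17.5.
Price P = 259 − 2·70.5 = 118.
Mesa's profit: (118 − 12)·53 = 5618.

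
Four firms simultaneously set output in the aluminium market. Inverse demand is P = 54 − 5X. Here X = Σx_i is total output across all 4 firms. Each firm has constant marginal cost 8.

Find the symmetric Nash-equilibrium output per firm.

1.84

A representative firm's profit is π_i = x_i(54 − 5X) − 8x_i, with X = x_i + Σ_{j≠i} x_j.
First-order condition: 46 − 10x_i − 5Σ_{j≠i} x_j = 0.
Imposing symmetry (x_j = x for all j) turns Σ_{j≠i} x_j into 3x, so 46 = 25x and x = 1.84.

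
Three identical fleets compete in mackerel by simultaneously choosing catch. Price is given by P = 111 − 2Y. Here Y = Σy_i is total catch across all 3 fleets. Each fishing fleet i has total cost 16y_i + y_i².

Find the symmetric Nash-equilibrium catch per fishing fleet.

A representative fishing fleet's profit is π_i = y_i(111 − 2Y) − 16y_i − y_i², with Y = y_i + Σ_{j≠i} y_j.
First-order condition: 95 − 6y_i − 2Σ_{j≠i} y_j = 0.
Imposing symmetry (y_j = y for all j) turns Σ_{j≠i} y_j into 2y, so 95 = 10y and y = 9.5.

9.5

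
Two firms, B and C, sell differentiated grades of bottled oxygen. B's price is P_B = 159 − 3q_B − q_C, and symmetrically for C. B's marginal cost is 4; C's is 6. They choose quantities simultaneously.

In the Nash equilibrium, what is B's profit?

1478.52

Firm B's profit: π = q_B(159 − 3q_B − q_C) − 4q_B.
∂π/∂q_B = 155 − 6q_B − q_C = 0 ⇒ q_B = 155/6 − (1/6)q_C.
Similarly q_C = 25.5 − (1/6)q_B.
Solving the two reaction functions simultaneously: (1 − (−1/6)(−1/6))q_B = 155/6 − (1/6)·25.5, so (35/36)q_B = 259/12 and q_B = 22.2.
Then q_C = 25.5 − (1/6)·22.2 = 21.8.
P_B = 159 − 3·22.2 − 21.8 = 70.6.
Profit = (70.6 − 4)·22.2 = 1478.52.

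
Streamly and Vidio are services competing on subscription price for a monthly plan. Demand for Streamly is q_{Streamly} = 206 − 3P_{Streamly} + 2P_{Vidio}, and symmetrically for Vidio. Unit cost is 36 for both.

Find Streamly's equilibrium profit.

5418.75

Streamly's profit: π = (P_{Streamly} − 36)(206 − 3P_{Streamly} + 2P_{Vidio}).
∂π/∂P_{Streamly} = 314 − 6P_{Streamly} + 2P_{Vidio} = 0 ⇒ P_{Streamly} = 157/3 + (1/3)P_{Vidio}.
Setting P_{Streamly} = P_{Vidio} in the reaction function: P_{Streamly} = 157/3 + (1/3)P_{Streamly}, so P_{Streamly} = (157/3) / (2/3) = 78.5.
q_{Streamly} = 206 − 3·78.5 + 2·78.5 = 127.5.
Profit = (78.5 − 36)·127.5 = 5418.75.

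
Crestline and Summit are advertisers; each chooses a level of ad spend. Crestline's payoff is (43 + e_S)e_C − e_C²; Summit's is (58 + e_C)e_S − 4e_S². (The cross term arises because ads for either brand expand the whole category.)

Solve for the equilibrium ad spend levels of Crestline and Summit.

26.8, 10.6

Expanding Crestline's payoff: 43e_C + e_Se_C − e_C².
∂π/∂e_C = 43 + e_S − 2e_C = 0, so e_C = 21.5 + 0.5e_S.
Likewise for Summit: e_S = 7.25 + 0.125e_C.
Substituting the second reaction function into the first: e_C = 21.5 + 0.5(7.25 + 0.125e_C), which gives 0.9375e_C = 25.125 ⇒ e_C = 26.8.
Then e_S = 7.25 + 0.125·26.8 = 10.6.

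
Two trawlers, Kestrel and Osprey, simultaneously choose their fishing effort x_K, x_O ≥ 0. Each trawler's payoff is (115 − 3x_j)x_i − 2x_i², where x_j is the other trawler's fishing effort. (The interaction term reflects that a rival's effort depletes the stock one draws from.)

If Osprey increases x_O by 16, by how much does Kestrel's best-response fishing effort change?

Kestrel's payoff is (115 − 3x_O)x_K − 2x_K².
∂π/∂x_K = 115 − 3x_O − 4x_K = 0, so x_K = 28.75 − 0.75x_O.
The reaction-function slope is −0.75, so a 16-unit rise in x_O moves x_K by −0.75 × 16 = −12. Kestrel's best response falls — the actions are strategic substitutes.

-12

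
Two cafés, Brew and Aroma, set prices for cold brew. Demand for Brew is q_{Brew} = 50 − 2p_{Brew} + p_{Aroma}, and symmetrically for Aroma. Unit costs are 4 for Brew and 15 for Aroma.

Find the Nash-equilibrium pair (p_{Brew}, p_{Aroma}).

Brew's profit: π = (p_{Brew} − 4)(50 − 2p_{Brew} + p_{Aroma}).
∂π/∂p_{Brew} = 58 − 4p_{Brew} + p_{Aroma} = 0 ⇒ p_{Brew} = 14.5 + 0.25p_{Aroma}.
Similarly p_{Aroma} = 20 + 0.25p_{Brew}.
Substituting the second reaction function into the first: p_{Brew} = 14.5 + 0.25(20 + 0.25p_{Brew}), which gives 0.9375p_{Brew} = 19.5 ⇒ p_{Brew} = 20.8.
Then p_{Aroma} = 20 + 0.25·20.8 = 25.2.

20.8, 25.2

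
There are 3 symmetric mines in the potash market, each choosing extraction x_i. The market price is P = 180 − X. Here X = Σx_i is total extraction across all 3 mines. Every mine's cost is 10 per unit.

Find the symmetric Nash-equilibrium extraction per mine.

42.5

A representative mine's profit is π_i = x_i(180 − X) − 10x_i, with X = x_i + Σ_{j≠i} x_j.
First-order condition: 170 − 2x_i − Σ_{j≠i} x_j = 0.
Imposing symmetry (x_j = x for all j) turns Σ_{j≠i} x_j into 2x, so 170 = 4x and x = 42.5.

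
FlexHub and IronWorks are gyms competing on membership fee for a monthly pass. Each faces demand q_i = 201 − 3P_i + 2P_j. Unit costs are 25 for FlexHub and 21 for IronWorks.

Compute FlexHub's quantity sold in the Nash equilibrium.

FlexHub's profit: π = (P_{FlexHub} − 25)(201 − 3P_{FlexHub} + 2P_{IronWorks}).
∂π/∂P_{FlexHub} = 276 − 6P_{FlexHub} + 2P_{IronWorks} = 0 ⇒ P_{FlexHub} = 46 + (1/3)P_{IronWorks}.
Similarly P_{IronWorks} = 44 + (1/3)P_{FlexHub}.
Substituting the second reaction function into the first: P_{FlexHub} = 46 + (1/3)(44 + (1/3)P_{FlexHub}), which gives (8/9)P_{FlexHub} = 182/3 ⇒ P_{FlexHub} = 68.25.
Then P_{IronWorks} = 44 + (1/3)·68.25 = 66.75.
q_{FlexHub} = 201 − 3·68.25 + 2·66.75 = 129.75.

129.75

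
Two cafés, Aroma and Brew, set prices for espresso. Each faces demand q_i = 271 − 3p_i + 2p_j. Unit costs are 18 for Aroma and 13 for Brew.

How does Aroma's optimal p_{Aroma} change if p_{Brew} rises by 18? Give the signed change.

Aroma's profit: π = (p_{Aroma} − 18)(271 − 3p_{Aroma} + 2p_{Brew}).
∂π/∂p_{Aroma} = 325 − 6p_{Aroma} + 2p_{Brew} = 0 ⇒ p_{Aroma} = 325/6 + (1/3)p_{Brew}.
The reaction-function slope is 1/3, so an 18-unit rise in p_{Brew} moves p_{Aroma} by 1/3 × 18 = 6. Aroma's best response rises — the actions are strategic complements.

6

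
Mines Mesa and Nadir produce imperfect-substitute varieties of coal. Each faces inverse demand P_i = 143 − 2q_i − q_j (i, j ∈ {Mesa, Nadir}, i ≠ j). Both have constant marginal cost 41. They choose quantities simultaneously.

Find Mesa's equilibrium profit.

Mine Mesa's profit: π = q_{Mesa}(143 − 2q_{Mesa} − q_{Nadir}) − 41q_{Mesa}.
∂π/∂q_{Mesa} = 102 − 4q_{Mesa} − q_{Nadir} = 0 ⇒ q_{Mesa} = 25.5 − 0.25q_{Nadir}.
The game is symmetric, so in equilibrium q_{Nadir} = q_{Mesa}: the reaction function gives 1.25q_{Mesa} = 25.5, hence q_{Mesa} = 20.4.
P_{Mesa} = 143 − 2·20.4 − 20.4 = 81.8.
Profit = (81.8 − 41)·20.4 = 832.32.

832.32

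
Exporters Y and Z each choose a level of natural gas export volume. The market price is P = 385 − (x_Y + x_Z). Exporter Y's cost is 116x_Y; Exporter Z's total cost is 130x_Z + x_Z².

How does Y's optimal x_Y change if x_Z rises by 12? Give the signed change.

Exporter Y's profit: π = x_Y(385 − (x_Y + x_Z)) − 116x_Y.
∂π/∂x_Y = 269 − 2x_Y − x_Z = 0, so x_Y = 134.5 − 0.5x_Z.
The reaction-function slope is −0.5, so a 12-unit rise in x_Z moves x_Y by −0.5 × 12 = −6. Y's best response falls — the actions are strategic substitutes.

-6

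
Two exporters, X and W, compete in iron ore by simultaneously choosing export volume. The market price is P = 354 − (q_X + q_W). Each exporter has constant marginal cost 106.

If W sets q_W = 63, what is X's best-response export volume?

Exporter X's profit: π = q_X(354 − (q_X + q_W)) − 106q_X.
∂π/∂q_X = 248 − 2q_X − q_W = 0, so q_X = 124 − 0.5q_W.
At q_W = 63: q_X = 124 − 0.5·63 = 92.5.

92.5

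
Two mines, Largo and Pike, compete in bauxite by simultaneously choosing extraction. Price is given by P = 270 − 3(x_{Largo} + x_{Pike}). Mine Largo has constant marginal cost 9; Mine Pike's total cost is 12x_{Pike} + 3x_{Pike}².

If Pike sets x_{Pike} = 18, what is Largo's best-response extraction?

Mine Largo's profit: π = x_{Largo}(270 − 3(x_{Largo} + x_{Pike})) − 9x_{Largo}.
∂π/∂x_{Largo} = 261 − 6x_{Largo} − 3x_{Pike} = 0, so x_{Largo} = 43.5 − 0.5x_{Pike}.
At x_{Pike} = 18: x_{Largo} = 43.5 − 0.5·18 = 34.5.

34.5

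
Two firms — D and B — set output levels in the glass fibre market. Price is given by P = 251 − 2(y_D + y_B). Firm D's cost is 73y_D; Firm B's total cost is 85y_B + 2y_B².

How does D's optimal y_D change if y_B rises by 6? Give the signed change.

Firm D's profit: π = y_D(251 − 2(y_D + y_B)) − 73y_D.
∂π/∂y_D = 178 − 4y_D − 2y_B = 0, so y_D = 44.5 − 0.5y_B.
The reaction-function slope is −0.5, so a 6-unit rise in y_B moves y_D by −0.5 × 6 = −3. D's best response falls — the actions are strategic substitutes.

-3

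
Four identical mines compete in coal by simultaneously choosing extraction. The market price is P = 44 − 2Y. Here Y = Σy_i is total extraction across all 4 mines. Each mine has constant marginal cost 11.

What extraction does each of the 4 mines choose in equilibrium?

3.3

A representative mine's profit is π_i = y_i(44 − 2Y) − 11y_i, with Y = y_i + Σ_{j≠i} y_j.
First-order condition: 33 − 4y_i − 2Σ_{j≠i} y_j = 0.
With identical mines, set every y_j = y: then 33 − 4y − 6y = 0, i.e. y = 33/10 = 3.3.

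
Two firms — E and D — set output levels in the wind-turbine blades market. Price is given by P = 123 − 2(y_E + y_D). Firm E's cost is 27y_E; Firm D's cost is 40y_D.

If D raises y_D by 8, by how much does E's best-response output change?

-4

Firm E's profit: π = y_E(123 − 2(y_E + y_D)) − 27y_E.
∂π/∂y_E = 96 − 4y_E − 2y_D = 0, so y_E = 24 − 0.5y_D.
The reaction-function slope is −0.5, so an 8-unit rise in y_D moves y_E by −0.5 × 8 = −4. E's best response falls — the actions are strategic substitutes.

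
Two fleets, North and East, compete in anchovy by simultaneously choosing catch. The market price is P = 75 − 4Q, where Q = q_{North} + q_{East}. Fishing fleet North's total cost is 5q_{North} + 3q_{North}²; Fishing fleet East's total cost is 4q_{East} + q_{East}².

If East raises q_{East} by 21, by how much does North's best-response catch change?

-6

Fishing fleet North's profit: π = q_{North}(75 − 4(q_{North} + q_{East})) − 5q_{North} − 3q_{North}².
∂π/∂q_{North} = 70 − 14q_{North} − 4q_{East} = 0, so q_{North} = 5 − (2/7)q_{East}.
The reaction-function slope is −2/7, so a 21-unit rise in q_{East} moves q_{North} by −2/7 × 21 = −6. North's best response falls — the actions are strategic substitutes.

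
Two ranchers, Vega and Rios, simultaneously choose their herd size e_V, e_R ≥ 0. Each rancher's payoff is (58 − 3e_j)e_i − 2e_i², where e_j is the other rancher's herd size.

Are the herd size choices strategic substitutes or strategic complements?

Vega's payoff is (58 − 3e_R)e_V − 2e_V².
∂π/∂e_V = 58 − 3e_R − 4e_V = 0, so e_V = 14.5 − 0.75e_R.
The best-response slope de_V/de_R = −0.75 < 0: the reaction function is downward-sloping, so the choices are strategic substitutes.

strategic substitutes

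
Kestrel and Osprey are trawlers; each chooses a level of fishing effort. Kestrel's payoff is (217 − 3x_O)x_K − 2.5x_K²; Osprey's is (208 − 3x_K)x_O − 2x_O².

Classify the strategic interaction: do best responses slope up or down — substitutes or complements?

Expanding Kestrel's payoff: 217x_K − 3x_Ox_K − 2.5x_K².
∂π/∂x_K = 217 − 3x_O − 5x_K = 0, so x_K = 43.4 − 0.6x_O.
The best-response slope dx_K/dx_O = −0.6 < 0: the reaction function is downward-sloping, so the choices are strategic substitutes.

strategic substitutes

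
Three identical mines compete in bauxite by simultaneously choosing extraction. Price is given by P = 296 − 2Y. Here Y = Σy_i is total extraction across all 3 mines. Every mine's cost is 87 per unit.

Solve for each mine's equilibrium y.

26.125

A representative mine's profit is π_i = y_i(296 − 2Y) − 87y_i, with Y = y_i + Σ_{j≠i} y_j.
First-order condition: 209 − 4y_i − 2Σ_{j≠i} y_j = 0.
With identical mines, set every y_j = y: then 209 − 4y − 4y = 0, i.e. y = 209/8 = 26.125.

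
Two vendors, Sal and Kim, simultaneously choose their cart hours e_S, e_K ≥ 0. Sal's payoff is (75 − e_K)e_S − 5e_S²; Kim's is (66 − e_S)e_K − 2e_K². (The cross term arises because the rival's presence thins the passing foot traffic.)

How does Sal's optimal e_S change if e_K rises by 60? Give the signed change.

-6

Expanding Sal's payoff: 75e_S − e_Ke_S − 5e_S².
∂π/∂e_S = 75 − e_K − 10e_S = 0, so e_S = 7.5 − 0.1e_K.
The reaction-function slope is −0.1, so a 60-unit rise in e_K moves e_S by −0.1 × 60 = −6. Sal's best response falls — the actions are strategic substitutes.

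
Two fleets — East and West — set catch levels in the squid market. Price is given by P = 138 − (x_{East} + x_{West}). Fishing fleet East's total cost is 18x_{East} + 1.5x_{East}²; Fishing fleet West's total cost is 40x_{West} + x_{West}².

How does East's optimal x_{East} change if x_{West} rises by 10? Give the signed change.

Fishing fleet East's profit: π = x_{East}(138 − (x_{East} + x_{West})) − 18x_{East} − 1.5x_{East}².
∂π/∂x_{East} = 120 − 5x_{East} − x_{West} = 0, so x_{East} = 24 − 0.2x_{West}.
The reaction-function slope is −0.2, so a 10-unit rise in x_{West} moves x_{East} by −0.2 × 10 = −2. East's best response falls — the actions are strategic substitutes.

-2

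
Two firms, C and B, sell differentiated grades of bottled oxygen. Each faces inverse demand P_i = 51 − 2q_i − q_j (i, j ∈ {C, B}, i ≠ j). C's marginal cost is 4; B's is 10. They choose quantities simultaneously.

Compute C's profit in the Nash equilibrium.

192.08

Firm C's profit: π = q_C(51 − 2q_C − q_B) − 4q_C.
∂π/∂q_C = 47 − 4q_C − q_B = 0 ⇒ q_C = 11.75 − 0.25q_B.
Similarly q_B = 10.25 − 0.25q_C.
Solving the two reaction functions simultaneously: (1 − (−0.25)(−0.25))q_C = 11.75 − 0.25·10.25, so 0.9375q_C = 9.1875 and q_C = 9.8.
Then q_B = 10.25 − 0.25·9.8 = 7.8.
P_C = 51 − 2·9.8 − 7.8 = 23.6.
Profit = (23.6 − 4)·9.8 = 192.08.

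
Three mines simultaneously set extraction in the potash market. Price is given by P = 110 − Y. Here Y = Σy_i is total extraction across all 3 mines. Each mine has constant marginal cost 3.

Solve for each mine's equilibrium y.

A representative mine's profit is π_i = y_i(110 − Y) − 3y_i, with Y = y_i + Σ_{j≠i} y_j.
First-order condition: 107 − 2y_i − Σ_{j≠i} y_j = 0.
In a symmetric equilibrium every mine chooses the same y, so Σ_{j≠i} y_j = 2y. The condition becomes 107 − 4y = 0, giving y = 107/4 = 26.75.

26.75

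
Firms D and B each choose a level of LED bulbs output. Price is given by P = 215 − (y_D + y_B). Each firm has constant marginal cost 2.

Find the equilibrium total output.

142

Firm D's profit: π = y_D(215 − (y_D + y_B)) − 2y_D.
∂π/∂y_D = 213 − 2y_D − y_B = 0, so y_D = 106.5 − 0.5y_B.
Setting y_D = y_B in the reaction function: y_D = 106.5 − 0.5y_D, so y_D = 106.5 / 1.5 = 71.
Total output: 71 + 71 = 142.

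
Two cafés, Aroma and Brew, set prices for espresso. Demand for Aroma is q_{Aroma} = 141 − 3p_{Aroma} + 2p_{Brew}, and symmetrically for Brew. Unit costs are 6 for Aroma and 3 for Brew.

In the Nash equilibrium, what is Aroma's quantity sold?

99.5625

Aroma's profit: π = (p_{Aroma} − 6)(141 − 3p_{Aroma} + 2p_{Brew}).
∂π/∂p_{Aroma} = 159 − 6p_{Aroma} + 2p_{Brew} = 0 ⇒ p_{Aroma} = 26.5 + (1/3)p_{Brew}.
Similarly p_{Brew} = 25 + (1/3)p_{Aroma}.
Substituting the second reaction function into the first: p_{Aroma} = 26.5 + (1/3)(25 + (1/3)p_{Aroma}), which gives (8/9)p_{Aroma} = 209/6 ⇒ p_{Aroma} = 39.1875.
Then p_{Brew} = 25 + (1/3)·39.1875 = 38.0625.
q_{Aroma} = 141 − 3·39.1875 + 2·38.0625 = 99.5625.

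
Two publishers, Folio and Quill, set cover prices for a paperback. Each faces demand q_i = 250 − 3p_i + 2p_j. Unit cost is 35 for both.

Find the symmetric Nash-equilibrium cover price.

88.75

Folio's profit: π = (p_{Folio} − 35)(250 − 3p_{Folio} + 2p_{Quill}).
∂π/∂p_{Folio} = 355 − 6p_{Folio} + 2p_{Quill} = 0 ⇒ p_{Folio} = 355/6 + (1/3)p_{Quill}.
By symmetry p_{Quill} = p_{Folio}; substituting into the reaction function, (2/3)p_{Folio} = 355/6 and p_{Folio} = 88.75.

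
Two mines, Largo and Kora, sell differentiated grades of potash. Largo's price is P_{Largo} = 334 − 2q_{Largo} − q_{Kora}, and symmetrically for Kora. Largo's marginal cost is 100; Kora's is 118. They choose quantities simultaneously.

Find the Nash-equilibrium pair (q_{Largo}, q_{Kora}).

48, 42

Mine Largo's profit: π = q_{Largo}(334 − 2q_{Largo} − q_{Kora}) − 100q_{Largo}.
∂π/∂q_{Largo} = 234 − 4q_{Largo} − q_{Kora} = 0 ⇒ q_{Largo} = 58.5 − 0.25q_{Kora}.
Similarly q_{Kora} = 54 − 0.25q_{Largo}.
Substituting the second reaction function into the first: q_{Largo} = 58.5 − 0.25(54 − 0.25q_{Largo}), which gives 0.9375q_{Largo} = 45 ⇒ q_{Largo} = 48.
Then q_{Kora} = 54 − 0.25·48 = 42.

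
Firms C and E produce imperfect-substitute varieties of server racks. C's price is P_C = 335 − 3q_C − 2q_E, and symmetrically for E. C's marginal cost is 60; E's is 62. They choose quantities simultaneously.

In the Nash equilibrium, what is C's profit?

3570.75

Firm C's profit: π = q_C(335 − 3q_C − 2q_E) − 60q_C.
∂π/∂q_C = 275 − 6q_C − 2q_E = 0 ⇒ q_C = 275/6 − (1/3)q_E.
Similarly q_E = 45.5 − (1/3)q_C.
Plugging q_E into C's best response: q_C = 275/6 − (1/3)(45.5 − (1/3)q_C) ⇒ (8/9)q_C = 92/3, so q_C = 34.5.
Then q_E = 45.5 − (1/3)·34.5 = 34.
P_C = 335 − 3·34.5 − 2·34 = 163.5.
Profit = (163.5 − 60)·34.5 = 3570.75.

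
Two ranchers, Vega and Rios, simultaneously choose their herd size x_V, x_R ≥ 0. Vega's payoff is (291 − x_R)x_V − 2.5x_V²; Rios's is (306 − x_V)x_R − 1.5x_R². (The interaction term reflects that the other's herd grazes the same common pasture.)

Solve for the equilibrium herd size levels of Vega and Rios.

Expanding Vega's payoff: 291x_V − x_Rx_V − 2.5x_V².
∂π/∂x_V = 291 − x_R − 5x_V = 0, so x_V = 58.2 − 0.2x_R.
Likewise for Rios: x_R = 102 − (1/3)x_V.
Solving the two reaction functions simultaneously: (1 − (−0.2)(−1/3))x_V = 58.2 − 0.2·102, so (14/15)x_V = 37.8 and x_V = 40.5.
Then x_R = 102 − (1/3)·40.5 = 88.5.

40.5, 88.5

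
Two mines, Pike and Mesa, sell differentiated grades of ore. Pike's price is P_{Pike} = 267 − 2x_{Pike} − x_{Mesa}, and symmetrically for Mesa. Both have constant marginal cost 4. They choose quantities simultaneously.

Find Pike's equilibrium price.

109.2

Mine Pike's profit: π = x_{Pike}(267 − 2x_{Pike} − x_{Mesa}) − 4x_{Pike}.
∂π/∂x_{Pike} = 263 − 4x_{Pike} − x_{Mesa} = 0 ⇒ x_{Pike} = 65.75 − 0.25x_{Mesa}.
Setting x_{Pike} = x_{Mesa} in the reaction function: x_{Pike} = 65.75 − 0.25x_{Pike}, so x_{Pike} = 65.75 / 1.25 = 52.6.
P_{Pike} = 267 − 2·52.6 − 52.6 = 109.2.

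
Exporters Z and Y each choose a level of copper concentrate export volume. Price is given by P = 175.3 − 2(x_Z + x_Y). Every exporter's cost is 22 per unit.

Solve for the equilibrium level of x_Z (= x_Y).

Exporter Z's profit: π = x_Z(175.3 − 2(x_Z + x_Y)) − 22x_Z.
∂π/∂x_Z = 153.3 − 4x_Z − 2x_Y = 0, so x_Z = 38.325 − 0.5x_Y.
Setting x_Z = x_Y in the reaction function: x_Z = 38.325 − 0.5x_Z, so x_Z = 38.325 / 1.5 = 25.55.

25.55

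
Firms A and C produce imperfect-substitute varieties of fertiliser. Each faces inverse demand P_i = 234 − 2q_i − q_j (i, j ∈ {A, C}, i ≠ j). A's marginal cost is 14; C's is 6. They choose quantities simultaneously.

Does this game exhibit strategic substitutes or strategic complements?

Firm A's profit: π = q_A(234 − 2q_A − q_C) − 14q_A.
∂π/∂q_A = 220 − 4q_A − q_C = 0 ⇒ q_A = 55 − 0.25q_C.
The best-response slope dq_A/dq_C = −0.25 < 0: the reaction function is downward-sloping, so the choices are strategic substitutes.

strategic substitutes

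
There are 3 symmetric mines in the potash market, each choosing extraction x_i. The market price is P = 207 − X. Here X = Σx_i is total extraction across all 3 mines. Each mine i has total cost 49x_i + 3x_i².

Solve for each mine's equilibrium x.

15.8

A representative mine's profit is π_i = x_i(207 − X) − 49x_i − 3x_i², with X = x_i + Σ_{j≠i} x_j.
First-order condition: 158 − 8x_i − Σ_{j≠i} x_j = 0.
With identical mines, set every x_j = x: then 158 − 8x − 2x = 0, i.e. x = 158/10 = 15.8.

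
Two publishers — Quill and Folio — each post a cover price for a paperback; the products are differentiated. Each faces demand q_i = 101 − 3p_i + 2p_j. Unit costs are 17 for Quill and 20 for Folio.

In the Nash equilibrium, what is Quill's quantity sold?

Quill's profit: π = (p_{Quill} − 17)(101 − 3p_{Quill} + 2p_{Folio}).
∂π/∂p_{Quill} = 152 − 6p_{Quill} + 2p_{Folio} = 0 ⇒ p_{Quill} = 76/3 + (1/3)p_{Folio}.
Similarly p_{Folio} = 161/6 + (1/3)p_{Quill}.
Substituting the second reaction function into the first: p_{Quill} = 76/3 + (1/3)(161/6 + (1/3)p_{Quill}), which gives (8/9)p_{Quill} = 617/18 ⇒ p_{Quill} = 38.5625.
Then p_{Folio} = 161/6 + (1/3)·38.5625 = 39.6875.
q_{Quill} = 101 − 3·38.5625 + 2·39.6875 = 64.6875.

64.6875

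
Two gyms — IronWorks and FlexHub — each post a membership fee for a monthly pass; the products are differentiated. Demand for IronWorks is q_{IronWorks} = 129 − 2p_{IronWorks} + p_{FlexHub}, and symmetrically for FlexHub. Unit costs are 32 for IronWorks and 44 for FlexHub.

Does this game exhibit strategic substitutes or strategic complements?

IronWorks's profit: π = (p_{IronWorks} − 32)(129 − 2p_{IronWorks} + p_{FlexHub}).
∂π/∂p_{IronWorks} = 193 − 4p_{IronWorks} + p_{FlexHub} = 0 ⇒ p_{IronWorks} = 48.25 + 0.25p_{FlexHub}.
The best-response slope dp_{IronWorks}/dp_{FlexHub} = 0.25 > 0: the reaction function is upward-sloping, so the choices are strategic complements.

strategic complements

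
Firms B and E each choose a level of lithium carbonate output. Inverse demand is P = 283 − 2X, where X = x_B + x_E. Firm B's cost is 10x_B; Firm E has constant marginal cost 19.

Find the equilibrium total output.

Firm B's profit: π = x_B(283 − 2(x_B + x_E)) − 10x_B.
∂π/∂x_B = 273 − 4x_B − 2x_E = 0, so x_B = 68.25 − 0.5x_E.
By the same steps for E: x_E = 66 − 0.5x_B.
Substituting the second reaction function into the first: x_B = 68.25 − 0.5(66 − 0.5x_B), which gives 0.75x_B = 35.25 ⇒ x_B = 47.
Then x_E = 66 − 0.5·47 = 42.5.
Total output: 47 + 42.5 = 89.5.

89.5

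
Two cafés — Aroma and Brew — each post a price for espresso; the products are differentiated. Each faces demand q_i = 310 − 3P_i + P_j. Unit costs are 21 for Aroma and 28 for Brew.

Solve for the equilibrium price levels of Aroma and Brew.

75.2, 78.2

Aroma's profit: π = (P_{Aroma} − 21)(310 − 3P_{Aroma} + P_{Brew}).
∂π/∂P_{Aroma} = 373 − 6P_{Aroma} + P_{Brew} = 0 ⇒ P_{Aroma} = 373/6 + (1/6)P_{Brew}.
Similarly P_{Brew} = 197/3 + (1/6)P_{Aroma}.
Plugging P_{Brew} into Aroma's best response: P_{Aroma} = 373/6 + (1/6)(197/3 + (1/6)P_{Aroma}) ⇒ (35/36)P_{Aroma} = 658/9, so P_{Aroma} = 75.2.
Then P_{Brew} = 197/3 + (1/6)·75.2 = 78.2.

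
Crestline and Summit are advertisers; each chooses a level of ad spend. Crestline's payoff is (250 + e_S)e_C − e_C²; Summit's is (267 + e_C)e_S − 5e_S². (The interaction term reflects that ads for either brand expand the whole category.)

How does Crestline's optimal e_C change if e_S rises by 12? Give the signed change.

6

Expanding Crestline's payoff: 250e_C + e_Se_C − e_C².
∂π/∂e_C = 250 + e_S − 2e_C = 0, so e_C = 125 + 0.5e_S.
The reaction-function slope is 0.5, so a 12-unit rise in e_S moves e_C by 0.5 × 12 = 6. Crestline's best response rises — the actions are strategic complements.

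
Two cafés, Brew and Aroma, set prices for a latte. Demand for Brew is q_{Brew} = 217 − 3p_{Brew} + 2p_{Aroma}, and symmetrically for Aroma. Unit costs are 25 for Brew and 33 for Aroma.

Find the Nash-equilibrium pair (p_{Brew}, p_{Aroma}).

74.5, 77.5

Brew's profit: π = (p_{Brew} − 25)(217 − 3p_{Brew} + 2p_{Aroma}).
∂π/∂p_{Brew} = 292 − 6p_{Brew} + 2p_{Aroma} = 0 ⇒ p_{Brew} = 146/3 + (1/3)p_{Aroma}.
Similarly p_{Aroma} = 158/3 + (1/3)p_{Brew}.
Solving the two reaction functions simultaneously: (1 − (1/3)(1/3))p_{Brew} = 146/3 + (1/3)·(158/3), so (8/9)p_{Brew} = 596/9 and p_{Brew} = 74.5.
Then p_{Aroma} = 158/3 + (1/3)·74.5 = 77.5.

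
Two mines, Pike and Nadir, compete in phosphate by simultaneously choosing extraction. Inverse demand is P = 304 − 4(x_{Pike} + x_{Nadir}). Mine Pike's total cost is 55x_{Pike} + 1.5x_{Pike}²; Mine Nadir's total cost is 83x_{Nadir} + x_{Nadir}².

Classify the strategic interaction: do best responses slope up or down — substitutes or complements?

Mine Pike's profit: π = x_{Pike}(304 − 4(x_{Pike} + x_{Nadir})) − 55x_{Pike} − 1.5x_{Pike}².
∂π/∂x_{Pike} = 249 − 11x_{Pike} − 4x_{Nadir} = 0, so x_{Pike} = 249/11 − (4/11)x_{Nadir}.
The best-response slope dx_{Pike}/dx_{Nadir} = −4/11 < 0: the reaction function is downward-sloping, so the choices are strategic substitutes.

strategic substitutes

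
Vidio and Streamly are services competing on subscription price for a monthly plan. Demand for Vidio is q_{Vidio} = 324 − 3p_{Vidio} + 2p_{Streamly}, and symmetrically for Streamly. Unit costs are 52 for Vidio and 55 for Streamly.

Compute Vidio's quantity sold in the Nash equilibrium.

Vidio's profit: π = (p_{Vidio} − 52)(324 − 3p_{Vidio} + 2p_{Streamly}).
∂π/∂p_{Vidio} = 480 − 6p_{Vidio} + 2p_{Streamly} = 0 ⇒ p_{Vidio} = 80 + (1/3)p_{Streamly}.
Similarly p_{Streamly} = 81.5 + (1/3)p_{Vidio}.
Plugging p_{Streamly} into Vidio's best response: p_{Vidio} = 80 + (1/3)(81.5 + (1/3)p_{Vidio}) ⇒ (8/9)p_{Vidio} = 643/6, so p_{Vidio} = 120.5625.
Then p_{Streamly} = 81.5 + (1/3)·120.5625 = 121.6875.
q_{Vidio} = 324 − 3·120.5625 + 2·121.6875 = 205.6875.

205.6875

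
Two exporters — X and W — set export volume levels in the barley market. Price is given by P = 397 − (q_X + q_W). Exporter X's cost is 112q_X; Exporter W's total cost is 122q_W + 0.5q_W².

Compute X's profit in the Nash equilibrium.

13456

Exporter X's profit: π = q_X(397 − (q_X + q_W)) − 112q_X.
∂π/∂q_X = 285 − 2q_X − q_W = 0, so q_X = 142.5 − 0.5q_W.
For W: ∂π/∂q_W = 275 − 3q_W − q_X = 0 ⇒ q_W = 275/3 − (1/3)q_X.
Solving the two reaction functions simultaneously: (1 − (−0.5)(−1/3))q_X = 142.5 − 0.5·(275/3), so (5/6)q_X = 290/3 and q_X = 116.
Then q_W = 275/3 − (1/3)·116 = 53.
Price P = 397 − 169 = 228.
X's profit: (228 − 112)·116 = 13456.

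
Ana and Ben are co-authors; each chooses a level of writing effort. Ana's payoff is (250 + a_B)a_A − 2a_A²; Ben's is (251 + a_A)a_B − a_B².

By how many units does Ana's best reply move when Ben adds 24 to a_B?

Expanding Ana's payoff: 250a_A + a_Ba_A − 2a_A².
∂π/∂a_A = 250 + a_B − 4a_A = 0, so a_A = 62.5 + 0.25a_B.
The reaction-function slope is 0.25, so a 24-unit rise in a_B moves a_A by 0.25 × 24 = 6. Ana's best response rises — the actions are strategic complements.

6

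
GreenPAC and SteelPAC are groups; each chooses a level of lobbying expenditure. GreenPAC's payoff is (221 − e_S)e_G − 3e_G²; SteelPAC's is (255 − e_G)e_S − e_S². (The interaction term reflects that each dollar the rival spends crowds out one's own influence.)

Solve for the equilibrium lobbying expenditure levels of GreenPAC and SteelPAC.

Expanding GreenPAC's payoff: 221e_G − e_Se_G − 3e_G².
∂π/∂e_G = 221 − e_S − 6e_G = 0, so e_G = 221/6 − (1/6)e_S.
Likewise for SteelPAC: e_S = 127.5 − 0.5e_G.
Plugging e_S into GreenPAC's best response: e_G = 221/6 − (1/6)(127.5 − 0.5e_G) ⇒ (11/12)e_G = 187/12, so e_G = 17.
Then e_S = 127.5 − 0.5·17 = 119.

17, 119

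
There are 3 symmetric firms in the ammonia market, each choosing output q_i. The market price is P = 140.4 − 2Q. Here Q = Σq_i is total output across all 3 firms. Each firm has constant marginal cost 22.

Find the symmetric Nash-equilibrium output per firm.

A representative firm's profit is π_i = q_i(140.4 − 2Q) − 22q_i, with Q = q_i + Σ_{j≠i} q_j.
First-order condition: 118.4 − 4q_i − 2Σ_{j≠i} q_j = 0.
Imposing symmetry (q_j = q for all j) turns Σ_{j≠i} q_j into 2q, so 118.4 = 8q and q = 14.8.

14.8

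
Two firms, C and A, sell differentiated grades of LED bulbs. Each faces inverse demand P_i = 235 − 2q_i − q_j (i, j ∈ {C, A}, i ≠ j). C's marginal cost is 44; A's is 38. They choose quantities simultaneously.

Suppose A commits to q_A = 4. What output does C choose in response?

46.75

Firm C's profit: π = q_C(235 − 2q_C − q_A) − 44q_C.
∂π/∂q_C = 191 − 4q_C − q_A = 0 ⇒ q_C = 47.75 − 0.25q_A.
At q_A = 4: q_C = 47.75 − 0.25·4 = 46.75.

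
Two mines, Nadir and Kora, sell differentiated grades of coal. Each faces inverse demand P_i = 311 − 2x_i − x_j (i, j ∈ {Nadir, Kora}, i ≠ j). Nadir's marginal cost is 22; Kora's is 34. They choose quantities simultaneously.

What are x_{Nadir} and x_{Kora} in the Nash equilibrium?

58.6, 54.6

Mine Nadir's profit: π = x_{Nadir}(311 − 2x_{Nadir} − x_{Kora}) − 22x_{Nadir}.
∂π/∂x_{Nadir} = 289 − 4x_{Nadir} − x_{Kora} = 0 ⇒ x_{Nadir} = 72.25 − 0.25x_{Kora}.
Similarly x_{Kora} = 69.25 − 0.25x_{Nadir}.
Plugging x_{Kora} into Nadir's best response: x_{Nadir} = 72.25 − 0.25(69.25 − 0.25x_{Nadir}) ⇒ 0.9375x_{Nadir} = 54.9375, so x_{Nadir} = 58.6.
Then x_{Kora} = 69.25 − 0.25·58.6 = 54.6.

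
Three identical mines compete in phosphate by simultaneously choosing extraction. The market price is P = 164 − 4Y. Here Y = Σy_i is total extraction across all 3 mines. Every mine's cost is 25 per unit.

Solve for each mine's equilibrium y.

8.6875

A representative mine's profit is π_i = y_i(164 − 4Y) − 25y_i, with Y = y_i + Σ_{j≠i} y_j.
First-order condition: 139 − 8y_i − 4Σ_{j≠i} y_j = 0.
With identical mines, set every y_j = y: then 139 − 8y − 8y = 0, i.e. y = 139/16 = 8.6875.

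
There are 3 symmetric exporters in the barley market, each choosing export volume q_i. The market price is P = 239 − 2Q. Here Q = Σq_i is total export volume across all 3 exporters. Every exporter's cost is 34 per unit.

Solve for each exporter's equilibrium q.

25.625

A representative exporter's profit is π_i = q_i(239 − 2Q) − 34q_i, with Q = q_i + Σ_{j≠i} q_j.
First-order condition: 205 − 4q_i − 2Σ_{j≠i} q_j = 0.
In a symmetric equilibrium every exporter chooses the same q, so Σ_{j≠i} q_j = 2q. The condition becomes 205 − 8q = 0, giving q = 205/8 = 25.625.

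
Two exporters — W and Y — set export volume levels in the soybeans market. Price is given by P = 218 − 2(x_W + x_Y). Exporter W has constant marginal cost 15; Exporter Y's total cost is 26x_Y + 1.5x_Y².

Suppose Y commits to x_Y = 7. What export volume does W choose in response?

Exporter W's profit: π = x_W(218 − 2(x_W + x_Y)) − 15x_W.
∂π/∂x_W = 203 − 4x_W − 2x_Y = 0, so x_W = 50.75 − 0.5x_Y.
At x_Y = 7: x_W = 50.75 − 0.5·7 = 47.25.

47.25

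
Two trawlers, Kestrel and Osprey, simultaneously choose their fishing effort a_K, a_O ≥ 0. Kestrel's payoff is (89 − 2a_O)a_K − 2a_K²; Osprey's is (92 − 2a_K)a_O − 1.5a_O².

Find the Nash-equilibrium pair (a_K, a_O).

10.375, 23.75

Expanding Kestrel's payoff: 89a_K − 2a_Oa_K − 2a_K².
∂π/∂a_K = 89 − 2a_O − 4a_K = 0, so a_K = 22.25 − 0.5a_O.
Likewise for Osprey: a_O = 92/3 − (2/3)a_K.
Plugging a_O into Kestrel's best response: a_K = 22.25 − 0.5(92/3 − (2/3)a_K) ⇒ (2/3)a_K = 83/12, so a_K = 10.375.
Then a_O = 92/3 − (2/3)·10.375 = 23.75.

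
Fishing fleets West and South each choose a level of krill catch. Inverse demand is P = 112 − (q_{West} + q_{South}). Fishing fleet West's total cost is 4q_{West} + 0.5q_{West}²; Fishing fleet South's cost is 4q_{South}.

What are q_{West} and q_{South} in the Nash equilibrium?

21.6, 43.2

Fishing fleet West's profit: π = q_{West}(112 − (q_{West} + q_{South})) − 4q_{West} − 0.5q_{West}².
∂π/∂q_{West} = 108 − 3q_{West} − q_{South} = 0, so q_{West} = 36 − (1/3)q_{South}.
For South: ∂π/∂q_{South} = 108 − 2q_{South} − q_{West} = 0 ⇒ q_{South} = 54 − 0.5q_{West}.
Substituting the second reaction function into the first: q_{West} = 36 − (1/3)(54 − 0.5q_{West}), which gives (5/6)q_{West} = 18 ⇒ q_{West} = 21.6.
Then q_{South} = 54 − 0.5·21.6 = 43.2.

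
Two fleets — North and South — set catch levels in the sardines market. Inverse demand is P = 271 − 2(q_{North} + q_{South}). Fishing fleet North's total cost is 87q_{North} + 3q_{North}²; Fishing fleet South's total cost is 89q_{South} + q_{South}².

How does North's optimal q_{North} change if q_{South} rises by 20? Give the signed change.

Fishing fleet North's profit: π = q_{North}(271 − 2(q_{North} + q_{South})) − 87q_{North} − 3q_{North}².
∂π/∂q_{North} = 184 − 10q_{North} − 2q_{South} = 0, so q_{North} = 18.4 − 0.2q_{South}.
The reaction-function slope is −0.2, so a 20-unit rise in q_{South} moves q_{North} by −0.2 × 20 = −4. North's best response falls — the actions are strategic substitutes.

-4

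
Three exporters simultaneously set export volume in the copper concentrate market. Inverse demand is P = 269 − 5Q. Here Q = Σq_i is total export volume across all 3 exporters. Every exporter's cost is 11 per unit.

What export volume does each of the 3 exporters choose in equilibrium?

A representative exporter's profit is π_i = q_i(269 − 5Q) − 11q_i, with Q = q_i + Σ_{j≠i} q_j.
First-order condition: 258 − 10q_i − 5Σ_{j≠i} q_j = 0.
With identical exporters, set every q_j = q: then 258 − 10q − 10q = 0, i.e. q = 258/20 = 12.9.

12.9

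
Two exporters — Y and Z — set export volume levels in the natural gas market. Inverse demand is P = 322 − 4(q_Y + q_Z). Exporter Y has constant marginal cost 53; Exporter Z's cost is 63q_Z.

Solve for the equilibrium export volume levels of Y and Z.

23.25, 20.75

Exporter Y's profit: π = q_Y(322 − 4(q_Y + q_Z)) − 53q_Y.
∂π/∂q_Y = 269 − 8q_Y − 4q_Z = 0, so q_Y = 33.625 − 0.5q_Z.
By the same steps for Z: q_Z = 32.375 − 0.5q_Y.
Solving the two reaction functions simultaneously: (1 − (−0.5)(−0.5))q_Y = 33.625 − 0.5·32.375, so 0.75q_Y = 17.4375 and q_Y = 23.25.
Then q_Z = 32.375 − 0.5·23.25 = 20.75.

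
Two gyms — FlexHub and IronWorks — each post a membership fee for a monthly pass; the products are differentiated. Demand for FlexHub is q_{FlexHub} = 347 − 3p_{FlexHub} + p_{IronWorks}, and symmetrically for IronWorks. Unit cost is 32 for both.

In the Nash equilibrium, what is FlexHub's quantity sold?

169.8

FlexHub's profit: π = (p_{FlexHub} − 32)(347 − 3p_{FlexHub} + p_{IronWorks}).
∂π/∂p_{FlexHub} = 443 − 6p_{FlexHub} + p_{IronWorks} = 0 ⇒ p_{FlexHub} = 443/6 + (1/6)p_{IronWorks}.
Setting p_{FlexHub} = p_{IronWorks} in the reaction function: p_{FlexHub} = 443/6 + (1/6)p_{FlexHub}, so p_{FlexHub} = (443/6) / (5/6) = 88.6.
q_{FlexHub} = 347 − 3·88.6 + 88.6 = 169.8.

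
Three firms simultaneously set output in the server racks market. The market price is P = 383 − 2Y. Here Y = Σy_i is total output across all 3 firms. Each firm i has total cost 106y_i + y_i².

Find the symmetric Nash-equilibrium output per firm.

27.7

A representative firm's profit is π_i = y_i(383 − 2Y) − 106y_i − y_i², with Y = y_i + Σ_{j≠i} y_j.
First-order condition: 277 − 6y_i − 2Σ_{j≠i} y_j = 0.
In a symmetric equilibrium every firm chooses the same y, so Σ_{j≠i} y_j = 2y. The condition becomes 277 − 10y = 0, giving y = 277/10 = 27.7.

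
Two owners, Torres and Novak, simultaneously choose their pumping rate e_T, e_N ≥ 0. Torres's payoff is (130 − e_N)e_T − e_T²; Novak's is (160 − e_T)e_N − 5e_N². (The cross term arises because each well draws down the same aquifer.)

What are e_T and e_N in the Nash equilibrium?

Expanding Torres's payoff: 130e_T − e_Ne_T − e_T².
∂π/∂e_T = 130 − e_N − 2e_T = 0, so e_T = 65 − 0.5e_N.
Likewise for Novak: e_N = 16 − 0.1e_T.
Plugging e_N into Torres's best response: e_T = 65 − 0.5(16 − 0.1e_T) ⇒ 0.95e_T = 57, so e_T = 60.
Then e_N = 16 − 0.1·60 = 10.

60, 10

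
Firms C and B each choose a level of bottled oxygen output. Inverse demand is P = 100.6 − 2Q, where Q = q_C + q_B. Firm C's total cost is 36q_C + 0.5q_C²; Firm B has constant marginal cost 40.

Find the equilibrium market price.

Firm C's profit: π = q_C(100.6 − 2(q_C + q_B)) − 36q_C − 0.5q_C².
∂π/∂q_C = 64.6 − 5q_C − 2q_B = 0, so q_C = 12.92 − 0.4q_B.
For B: ∂π/∂q_B = 60.6 − 4q_B − 2q_C = 0 ⇒ q_B = 15.15 − 0.5q_C.
Plugging q_B into C's best response: q_C = 12.92 − 0.4(15.15 − 0.5q_C) ⇒ 0.8q_C = 6.86, so q_C = 8.575.
Then q_B = 15.15 − 0.5·8.575 = 10.8625.
Equilibrium price: P = 100.6 − 2·19.4375 = 61.725.

61.725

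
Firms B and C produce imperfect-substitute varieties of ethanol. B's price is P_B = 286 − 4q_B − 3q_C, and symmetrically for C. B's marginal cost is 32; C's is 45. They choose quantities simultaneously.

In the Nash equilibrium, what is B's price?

127.2

Firm B's profit: π = q_B(286 − 4q_B − 3q_C) − 32q_B.
∂π/∂q_B = 254 − 8q_B − 3q_C = 0 ⇒ q_B = 31.75 − 0.375q_C.
Similarly q_C = 30.125 − 0.375q_B.
Plugging q_C into B's best response: q_B = 31.75 − 0.375(30.125 − 0.375q_B) ⇒ (55/64)q_B = 1309/64, so q_B = 23.8.
Then q_C = 30.125 − 0.375·23.8 = 21.2.
P_B = 286 − 4·23.8 − 3·21.2 = 127.2.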